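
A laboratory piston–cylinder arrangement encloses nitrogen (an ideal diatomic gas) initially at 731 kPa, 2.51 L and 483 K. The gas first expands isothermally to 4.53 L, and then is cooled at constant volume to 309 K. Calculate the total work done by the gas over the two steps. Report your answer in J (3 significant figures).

W_total ≈ 1080 J

Step 1 (isothermal): W = P₁V₁ ln(V₂/V₁) = (1835) ln(4.53/2.51) = 1083 J.
Step 2 (isochoric): W = 0 (constant volume).
W_total = 1083 + 0 = 1083 J.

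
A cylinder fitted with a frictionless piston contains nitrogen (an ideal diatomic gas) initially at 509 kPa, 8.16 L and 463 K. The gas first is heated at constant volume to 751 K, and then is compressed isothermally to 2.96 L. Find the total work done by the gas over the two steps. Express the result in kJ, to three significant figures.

Step 1 (isochoric): W = 0 (constant volume).
After step 1: P = 825.6 kPa (V unchanged).
Step 2 (isothermal): W = P₁V₁ ln(V₂/V₁) = (6737) ln(2.96/8.16) = -6832 J.
W_total = 0 − 6832 = -6832 J.

W_total ≈ -6.83 kJ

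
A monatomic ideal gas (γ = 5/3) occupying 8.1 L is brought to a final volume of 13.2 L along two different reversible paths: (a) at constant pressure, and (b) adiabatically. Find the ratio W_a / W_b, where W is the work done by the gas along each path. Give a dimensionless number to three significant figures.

W_a / W_b ≈ 1.51

Path (a) isobaric: W = P₁(V₂ − V₁) → W_a/(P₁V₁) = 0.6296.
Path (b) adiabatic: W = P₁V₁(1 − (V₁/V₂)^(γ−1))/(γ−1) → W_b/(P₁V₁) = 0.4168.
W_a / W_b = 0.6296 / 0.4168 = 1.511.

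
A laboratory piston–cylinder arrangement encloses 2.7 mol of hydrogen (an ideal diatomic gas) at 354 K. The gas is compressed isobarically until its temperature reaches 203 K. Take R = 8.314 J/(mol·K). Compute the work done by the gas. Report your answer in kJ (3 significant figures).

Isobaric: W = P ΔV = nR ΔT.
W = (2.7)(8.314)(203 − 354) = -3390 J.

W ≈ -3.39 kJ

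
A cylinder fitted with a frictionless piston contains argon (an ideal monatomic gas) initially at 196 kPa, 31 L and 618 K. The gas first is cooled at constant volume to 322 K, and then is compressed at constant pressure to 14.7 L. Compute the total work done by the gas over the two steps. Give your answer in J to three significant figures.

W_total ≈ -1660 J

Step 1 (isochoric): W = 0 (constant volume).
After step 1: P = 102.1 kPa (V unchanged).
Step 2 (isobaric): W = PΔV = (102.1 kPa)(14.7 − 31 L) = -1665 J.
W_total = 0 − 1665 = -1665 J.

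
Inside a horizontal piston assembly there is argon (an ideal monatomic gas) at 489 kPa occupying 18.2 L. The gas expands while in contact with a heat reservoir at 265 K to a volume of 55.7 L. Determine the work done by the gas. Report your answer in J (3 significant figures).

W ≈ 9950 J

Isothermal: W = nRT ln(V₂/V₁) = P₁V₁ ln(V₂/V₁).
P₁V₁ = (489 kPa)(18.2 L) = 8900 J.
W = 8900 × ln(55.7/18.2) = 8900 × 1.119
W_by_gas = 9955 J.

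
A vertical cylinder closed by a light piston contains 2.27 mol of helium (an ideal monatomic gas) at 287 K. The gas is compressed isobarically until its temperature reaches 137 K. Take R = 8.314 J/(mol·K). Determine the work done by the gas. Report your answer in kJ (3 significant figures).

W ≈ -2.83 kJ

Isobaric: W = P ΔV = nR ΔT.
W = (2.27)(8.314)(137 − 287) = -2831 J.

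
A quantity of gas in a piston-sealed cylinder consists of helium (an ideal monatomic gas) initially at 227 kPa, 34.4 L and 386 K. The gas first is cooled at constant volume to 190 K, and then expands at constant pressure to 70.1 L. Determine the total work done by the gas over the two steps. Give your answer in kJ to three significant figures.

W_total ≈ 3.99 kJ

Step 1 (isochoric): W = 0 (constant volume).
After step 1: P = 111.7 kPa (V unchanged).
Step 2 (isobaric): W = PΔV = (111.7 kPa)(70.1 − 34.4 L) = 3989 J.
W_total = 0 + 3989 = 3989 J.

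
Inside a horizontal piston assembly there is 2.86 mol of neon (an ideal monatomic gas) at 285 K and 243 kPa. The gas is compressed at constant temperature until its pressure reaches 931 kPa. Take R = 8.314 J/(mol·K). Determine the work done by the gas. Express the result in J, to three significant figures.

W ≈ -9100 J

Isothermal process: W = nRT ln(V₂/V₁) = nRT ln(P₁/P₂).
W = (2.86)(8.314)(285) × ln(243/931)
  = 6777 × ln(0.261) = 6777 × -1.343
W_by_gas = -9103 J.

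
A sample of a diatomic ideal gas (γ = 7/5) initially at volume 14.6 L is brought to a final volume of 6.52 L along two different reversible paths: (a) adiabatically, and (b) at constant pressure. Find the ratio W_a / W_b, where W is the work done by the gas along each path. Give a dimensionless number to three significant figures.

W_a / W_b ≈ 1.72

Path (a) adiabatic: W = P₁V₁(1 − (V₁/V₂)^(γ−1))/(γ−1) → W_a/(P₁V₁) = -0.9513.
Path (b) isobaric: W = P₁(V₂ − V₁) → W_b/(P₁V₁) = -0.5534.
W_a / W_b = -0.9513 / -0.5534 = 1.719.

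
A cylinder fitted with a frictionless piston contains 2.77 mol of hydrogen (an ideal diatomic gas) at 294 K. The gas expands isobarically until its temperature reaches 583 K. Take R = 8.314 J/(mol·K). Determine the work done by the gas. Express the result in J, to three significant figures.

W ≈ 6660 J

Isobaric: W = P ΔV = nR ΔT.
W = (2.77)(8.314)(583 − 294) = 6656 J.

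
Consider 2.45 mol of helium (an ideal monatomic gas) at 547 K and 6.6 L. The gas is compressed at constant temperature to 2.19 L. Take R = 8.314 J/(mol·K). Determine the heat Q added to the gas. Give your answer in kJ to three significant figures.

Q ≈ -12.3 kJ

Isothermal ⇒ ΔU = 0, so Q = W = nRT ln(V₂/V₁).
Q = (2.45)(8.314)(547) ln(2.19/6.6) = 11142 × -1.103 = -12292 J.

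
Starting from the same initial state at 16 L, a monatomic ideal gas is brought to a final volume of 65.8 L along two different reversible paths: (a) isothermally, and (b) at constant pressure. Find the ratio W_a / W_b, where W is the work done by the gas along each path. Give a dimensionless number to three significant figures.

W_a / W_b ≈ 0.454

Path (a) isothermal: W = P₁V₁ ln(V₂/V₁) → W_a/(P₁V₁) = 1.414.
Path (b) isobaric: W = P₁(V₂ − V₁) → W_b/(P₁V₁) = 3.112.
W_a / W_b = 1.414 / 3.112 = 0.4543.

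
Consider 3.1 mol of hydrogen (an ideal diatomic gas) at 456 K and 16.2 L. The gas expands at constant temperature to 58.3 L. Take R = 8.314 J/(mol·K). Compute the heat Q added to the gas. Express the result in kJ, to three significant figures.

Q ≈ 15.1 kJ

Isothermal ⇒ ΔU = 0, so Q = W = nRT ln(V₂/V₁).
Q = (3.1)(8.314)(456) ln(58.3/16.2) = 11753 × 1.281 = 15050 J.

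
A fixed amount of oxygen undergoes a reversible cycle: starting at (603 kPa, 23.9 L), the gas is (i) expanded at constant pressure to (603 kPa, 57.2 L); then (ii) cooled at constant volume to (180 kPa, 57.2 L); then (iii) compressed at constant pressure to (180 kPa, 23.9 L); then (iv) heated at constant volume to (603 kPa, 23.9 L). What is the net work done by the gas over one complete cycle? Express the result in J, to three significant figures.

Constant-volume legs do no work.
W(i) = (603)(57.2 − 23.9) = 20080 J; W(iii) = (180)(23.9 − 57.2) = -5994 J.
W_net = 20080 − 5994 = 14086 J (the clockwise enclosed area).

W_net ≈ 14100 J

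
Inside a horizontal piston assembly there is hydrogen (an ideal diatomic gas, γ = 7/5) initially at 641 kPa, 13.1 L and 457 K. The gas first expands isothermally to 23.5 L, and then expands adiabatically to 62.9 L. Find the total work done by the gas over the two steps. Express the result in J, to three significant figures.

Step 1 (isothermal): W = P₁V₁ ln(V₂/V₁) = (8397) ln(23.5/13.1) = 4907 J.
After step 1: P = 357.3 kPa, V = 23.5 L, T = 457 K.
Step 2 (adiabatic): W = (P₁V₁ − P₂V₂)/(γ−1) = (8397 − 5664)/0.4 = 6834 J.
W_total = 4907 + 6834 = 11741 J.

W_total ≈ 11700 J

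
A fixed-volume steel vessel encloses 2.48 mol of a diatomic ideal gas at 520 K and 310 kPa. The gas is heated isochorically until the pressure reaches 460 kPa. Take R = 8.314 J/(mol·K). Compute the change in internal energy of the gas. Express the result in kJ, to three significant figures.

Constant volume ⇒ W = 0, so Q = ΔU = nCᵥΔT with Cᵥ = 5R/2 = 20.79 J/(mol·K).
At constant V, T₂/T₁ = P₂/P₁ ⇒ ΔT = T₁(P₂/P₁ − 1) = 520·(460/310 − 1) = 251.6 K.
ΔU = (2.48)(20.79)(251.6) = 12970 J.

ΔU ≈ 13.0 kJ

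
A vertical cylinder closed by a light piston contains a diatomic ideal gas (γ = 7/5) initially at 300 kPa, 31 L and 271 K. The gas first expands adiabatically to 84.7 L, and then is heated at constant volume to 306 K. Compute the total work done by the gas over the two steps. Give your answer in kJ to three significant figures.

W_total ≈ 7.70 kJ

Step 1 (adiabatic): W = (P₁V₁ − P₂V₂)/(γ−1) = (9300 − 6221)/0.4 = 7697 J.
Step 2 (isochoric): W = 0 (constant volume).
W_total = 7697 + 0 = 7697 J.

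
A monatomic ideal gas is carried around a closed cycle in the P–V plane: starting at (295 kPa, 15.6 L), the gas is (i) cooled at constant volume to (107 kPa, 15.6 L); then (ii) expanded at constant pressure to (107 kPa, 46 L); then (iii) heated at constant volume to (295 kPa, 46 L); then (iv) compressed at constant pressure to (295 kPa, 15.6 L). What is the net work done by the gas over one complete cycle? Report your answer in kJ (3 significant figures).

W_net ≈ -5.72 kJ

Constant-volume legs do no work.
W(ii) = (107)(46 − 15.6) = 3253 J; W(iv) = (295)(15.6 − 46) = -8968 J.
W_net = 3253 − 8968 = -5715 J (the counter-clockwise enclosed area).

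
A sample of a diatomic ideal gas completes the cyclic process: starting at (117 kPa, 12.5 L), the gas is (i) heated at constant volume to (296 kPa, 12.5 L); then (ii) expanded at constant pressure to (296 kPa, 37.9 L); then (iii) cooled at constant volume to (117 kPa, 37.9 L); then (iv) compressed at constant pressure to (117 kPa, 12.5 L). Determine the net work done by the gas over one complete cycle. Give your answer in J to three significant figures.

Constant-volume legs do no work.
W(ii) = (296)(37.9 − 12.5) = 7518 J; W(iv) = (117)(12.5 − 37.9) = -2972 J.
W_net = 7518 − 2972 = 4547 J (the clockwise enclosed area).

W_net ≈ 4550 J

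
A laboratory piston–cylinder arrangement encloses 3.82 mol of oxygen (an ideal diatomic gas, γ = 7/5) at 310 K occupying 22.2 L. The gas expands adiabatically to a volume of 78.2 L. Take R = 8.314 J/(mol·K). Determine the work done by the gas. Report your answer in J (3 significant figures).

W ≈ 9740 J

Adiabatic: TV^(γ−1) = const with γ = 7/5.
T₂ = T₁ (V₁/V₂)^(γ−1) = 310 × (22.2/78.2)^0.4 = 310 × 0.6043 = 187.3 K.
W_by = nCᵥ(T₁ − T₂) = (3.82)(20.79)(310 − 187.3) = 9739 J.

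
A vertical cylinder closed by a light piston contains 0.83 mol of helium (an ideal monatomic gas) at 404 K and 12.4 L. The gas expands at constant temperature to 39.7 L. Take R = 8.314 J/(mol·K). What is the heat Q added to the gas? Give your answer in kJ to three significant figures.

Isothermal ⇒ ΔU = 0, so Q = W = nRT ln(V₂/V₁).
Q = (0.83)(8.314)(404) ln(39.7/12.4) = 2788 × 1.164 = 3244 J.

Q ≈ 3.24 kJ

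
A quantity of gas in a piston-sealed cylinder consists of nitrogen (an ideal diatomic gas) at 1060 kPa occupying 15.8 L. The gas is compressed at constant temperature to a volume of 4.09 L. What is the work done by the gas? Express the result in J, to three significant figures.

Isothermal: W = nRT ln(V₂/V₁) = P₁V₁ ln(V₂/V₁).
P₁V₁ = (1060 kPa)(15.8 L) = 16748 J.
W = 16748 × ln(4.09/15.8) = 16748 × -1.351
W_by_gas = -22634 J.

W ≈ -22600 J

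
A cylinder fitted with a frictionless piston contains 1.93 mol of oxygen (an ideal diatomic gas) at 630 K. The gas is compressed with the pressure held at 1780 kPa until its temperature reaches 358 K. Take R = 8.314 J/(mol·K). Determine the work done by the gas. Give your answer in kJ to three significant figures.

Isobaric: W = P ΔV = nR ΔT.
W = (1.93)(8.314)(358 − 630) = -4365 J.

W ≈ -4.36 kJ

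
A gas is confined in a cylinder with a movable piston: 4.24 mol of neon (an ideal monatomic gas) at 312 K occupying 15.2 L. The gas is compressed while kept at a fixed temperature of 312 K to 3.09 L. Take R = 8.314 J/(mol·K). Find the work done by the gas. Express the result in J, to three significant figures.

Isothermal: W = nRT ln(V₂/V₁).
W = (4.24)(8.314)(312) × ln(3.09/15.2)
  = 10998 × -1.593
W_by_gas = -17522 J.

W ≈ -17500 J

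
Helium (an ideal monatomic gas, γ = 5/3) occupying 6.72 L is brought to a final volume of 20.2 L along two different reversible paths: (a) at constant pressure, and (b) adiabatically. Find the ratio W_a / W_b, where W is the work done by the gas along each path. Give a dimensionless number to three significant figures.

Path (a) isobaric: W = P₁(V₂ − V₁) → W_a/(P₁V₁) = 2.006.
Path (b) adiabatic: W = P₁V₁(1 − (V₁/V₂)^(γ−1))/(γ−1) → W_b/(P₁V₁) = 0.7798.
W_a / W_b = 2.006 / 0.7798 = 2.572.

W_a / W_b ≈ 2.57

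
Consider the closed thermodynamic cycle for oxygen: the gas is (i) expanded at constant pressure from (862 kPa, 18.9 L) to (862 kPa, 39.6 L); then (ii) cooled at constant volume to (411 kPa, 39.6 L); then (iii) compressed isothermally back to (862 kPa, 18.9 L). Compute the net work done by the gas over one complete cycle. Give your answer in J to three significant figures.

W_net ≈ 5800 J

Leg (i): W = PΔV = (862)(39.6 − 18.9) = 17843 J.
Leg (ii): W = 0.
Leg (iii): W = PᵢVᵢ ln(V_f/Vᵢ) = (16276) ln(18.9/39.6) = -12039 J.
W_net = 17843 − 12039 = 5805 J.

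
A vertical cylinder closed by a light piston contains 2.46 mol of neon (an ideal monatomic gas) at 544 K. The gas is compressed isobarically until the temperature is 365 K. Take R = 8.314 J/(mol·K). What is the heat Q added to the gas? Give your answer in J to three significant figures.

Q ≈ -9150 J

Isobaric: W = nRΔT = (2.46)(8.314)(-179) = -3661 J.
ΔU = nCᵥΔT with Cᵥ = 3R/2: ΔU = (2.46)(12.47)(-179) = -5491 J.
Q = ΔU + W = -5491 − 3661 = -9152 J.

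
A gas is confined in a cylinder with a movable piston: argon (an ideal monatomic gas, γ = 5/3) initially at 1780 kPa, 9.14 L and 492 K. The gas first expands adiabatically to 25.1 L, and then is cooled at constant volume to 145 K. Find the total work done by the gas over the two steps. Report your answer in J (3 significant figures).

Step 1 (adiabatic): W = (P₁V₁ − P₂V₂)/(γ−1) = (16269 − 8296)/0.667 = 11959 J.
Step 2 (isochoric): W = 0 (constant volume).
W_total = 11959 + 0 = 11959 J.

W_total ≈ 12000 J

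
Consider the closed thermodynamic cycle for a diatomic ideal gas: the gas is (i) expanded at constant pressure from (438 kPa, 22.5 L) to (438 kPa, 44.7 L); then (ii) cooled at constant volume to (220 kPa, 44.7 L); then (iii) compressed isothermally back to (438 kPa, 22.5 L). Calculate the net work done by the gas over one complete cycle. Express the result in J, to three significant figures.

Leg (i): W = PΔV = (438)(44.7 − 22.5) = 9724 J.
Leg (ii): W = 0.
Leg (iii): W = PᵢVᵢ ln(V_f/Vᵢ) = (9834) ln(22.5/44.7) = -6751 J.
W_net = 9724 − 6751 = 2973 J.

W_net ≈ 2970 J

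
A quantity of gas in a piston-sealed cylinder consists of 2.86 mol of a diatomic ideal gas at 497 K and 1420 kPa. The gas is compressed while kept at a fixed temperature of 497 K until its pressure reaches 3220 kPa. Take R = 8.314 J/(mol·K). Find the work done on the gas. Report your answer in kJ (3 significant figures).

W ≈ 9.68 kJ

Isothermal process: W = nRT ln(V₂/V₁) = nRT ln(P₁/P₂).
W = (2.86)(8.314)(497) × ln(1420/3220)
  = 11818 × ln(0.441) = 11818 × -0.8187
W_by_gas = -9675 J; work on gas = −W_by = 9675 J.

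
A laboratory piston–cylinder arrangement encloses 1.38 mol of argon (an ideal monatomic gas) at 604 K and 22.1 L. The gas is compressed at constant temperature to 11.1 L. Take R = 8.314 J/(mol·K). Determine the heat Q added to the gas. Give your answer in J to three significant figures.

Q ≈ -4770 J

Isothermal ⇒ ΔU = 0, so Q = W = nRT ln(V₂/V₁).
Q = (1.38)(8.314)(604) ln(11.1/22.1) = 6930 × -0.6886 = -4772 J.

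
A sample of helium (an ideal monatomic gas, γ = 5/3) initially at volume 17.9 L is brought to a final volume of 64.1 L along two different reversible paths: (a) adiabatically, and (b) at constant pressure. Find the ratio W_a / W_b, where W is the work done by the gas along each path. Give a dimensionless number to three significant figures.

W_a / W_b ≈ 0.333

Path (a) adiabatic: W = P₁V₁(1 − (V₁/V₂)^(γ−1))/(γ−1) → W_a/(P₁V₁) = 0.8592.
Path (b) isobaric: W = P₁(V₂ − V₁) → W_b/(P₁V₁) = 2.581.
W_a / W_b = 0.8592 / 2.581 = 0.3329.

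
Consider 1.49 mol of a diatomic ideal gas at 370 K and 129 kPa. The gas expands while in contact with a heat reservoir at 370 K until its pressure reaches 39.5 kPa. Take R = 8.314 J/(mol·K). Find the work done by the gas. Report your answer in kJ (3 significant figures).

Isothermal process: W = nRT ln(V₂/V₁) = nRT ln(P₁/P₂).
W = (1.49)(8.314)(370) × ln(129/39.5)
  = 4584 × ln(3.266) = 4584 × 1.184
W_by_gas = 5425 J.

W ≈ 5.42 kJ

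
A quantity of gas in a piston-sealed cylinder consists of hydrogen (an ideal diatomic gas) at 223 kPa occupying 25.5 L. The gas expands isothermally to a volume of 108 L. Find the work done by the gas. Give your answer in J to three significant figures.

Isothermal: W = nRT ln(V₂/V₁) = P₁V₁ ln(V₂/V₁).
P₁V₁ = (223 kPa)(25.5 L) = 5686 J.
W = 5686 × ln(108/25.5) = 5686 × 1.443
W_by_gas = 8208 J.

W ≈ 8210 J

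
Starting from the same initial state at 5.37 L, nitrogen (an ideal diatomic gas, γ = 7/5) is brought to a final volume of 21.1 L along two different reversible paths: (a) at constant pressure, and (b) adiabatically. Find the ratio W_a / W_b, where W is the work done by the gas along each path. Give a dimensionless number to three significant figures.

W_a / W_b ≈ 2.78

Path (a) isobaric: W = P₁(V₂ − V₁) → W_a/(P₁V₁) = 2.929.
Path (b) adiabatic: W = P₁V₁(1 − (V₁/V₂)^(γ−1))/(γ−1) → W_b/(P₁V₁) = 1.054.
W_a / W_b = 2.929 / 1.054 = 2.78.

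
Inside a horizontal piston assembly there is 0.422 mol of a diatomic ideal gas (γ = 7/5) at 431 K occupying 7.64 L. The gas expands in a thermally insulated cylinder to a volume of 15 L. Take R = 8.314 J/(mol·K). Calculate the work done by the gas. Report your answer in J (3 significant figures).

Adiabatic: TV^(γ−1) = const with γ = 7/5.
T₂ = T₁ (V₁/V₂)^(γ−1) = 431 × (7.64/15)^0.4 = 431 × 0.7635 = 329.1 K.
W_by = nCᵥ(T₁ − T₂) = (0.422)(20.79)(431 − 329.1) = 894.1 J.

W ≈ 894 J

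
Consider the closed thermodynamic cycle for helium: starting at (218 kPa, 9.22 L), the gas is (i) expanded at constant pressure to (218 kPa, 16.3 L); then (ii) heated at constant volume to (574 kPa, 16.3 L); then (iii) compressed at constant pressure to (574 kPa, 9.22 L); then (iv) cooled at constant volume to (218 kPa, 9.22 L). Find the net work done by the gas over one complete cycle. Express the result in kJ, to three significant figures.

Constant-volume legs do no work.
W(i) = (218)(16.3 − 9.22) = 1543 J; W(iii) = (574)(9.22 − 16.3) = -4064 J.
W_net = 1543 − 4064 = -2520 J (the counter-clockwise enclosed area).

W_net ≈ -2.52 kJ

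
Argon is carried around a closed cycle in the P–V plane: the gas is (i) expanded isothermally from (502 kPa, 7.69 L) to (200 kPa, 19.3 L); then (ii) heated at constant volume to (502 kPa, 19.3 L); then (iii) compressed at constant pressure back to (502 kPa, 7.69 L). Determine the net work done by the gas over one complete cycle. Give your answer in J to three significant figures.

Leg (i): W = PᵢVᵢ ln(V_f/Vᵢ) = (3860) ln(19.3/7.69) = 3552 J.
Leg (ii): W = 0.
Leg (iii): W = PΔV = (502)(7.69 − 19.3) = -5828 J.
W_net = 3552 − 5828 = -2276 J.

W_net ≈ -2280 J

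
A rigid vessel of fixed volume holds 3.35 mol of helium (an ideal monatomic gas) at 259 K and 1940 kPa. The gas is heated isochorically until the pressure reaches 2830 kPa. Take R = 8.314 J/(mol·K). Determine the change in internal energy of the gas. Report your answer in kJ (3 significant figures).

ΔU ≈ 4.96 kJ

Constant volume ⇒ W = 0, so Q = ΔU = nCᵥΔT with Cᵥ = 3R/2 = 12.47 J/(mol·K).
At constant V, T₂/T₁ = P₂/P₁ ⇒ ΔT = T₁(P₂/P₁ − 1) = 259·(2830/1940 − 1) = 118.8 K.
ΔU = (3.35)(12.47)(118.8) = 4964 J.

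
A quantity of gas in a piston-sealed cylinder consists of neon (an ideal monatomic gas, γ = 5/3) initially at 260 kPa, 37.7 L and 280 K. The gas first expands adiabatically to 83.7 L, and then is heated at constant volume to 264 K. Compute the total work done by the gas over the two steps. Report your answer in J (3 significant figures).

Step 1 (adiabatic): W = (P₁V₁ − P₂V₂)/(γ−1) = (9802 − 5760)/0.667 = 6064 J.
Step 2 (isochoric): W = 0 (constant volume).
W_total = 6064 + 0 = 6064 J.

W_total ≈ 6060 J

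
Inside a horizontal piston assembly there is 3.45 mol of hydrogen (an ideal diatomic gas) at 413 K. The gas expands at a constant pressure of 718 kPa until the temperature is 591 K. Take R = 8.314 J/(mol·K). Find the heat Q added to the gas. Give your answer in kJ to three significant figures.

Q ≈ 17.9 kJ

Isobaric: W = nRΔT = (3.45)(8.314)(178) = 5106 J.
ΔU = nCᵥΔT with Cᵥ = 5R/2: ΔU = (3.45)(20.79)(178) = 12764 J.
Q = ΔU + W = 12764 + 5106 = 17870 J.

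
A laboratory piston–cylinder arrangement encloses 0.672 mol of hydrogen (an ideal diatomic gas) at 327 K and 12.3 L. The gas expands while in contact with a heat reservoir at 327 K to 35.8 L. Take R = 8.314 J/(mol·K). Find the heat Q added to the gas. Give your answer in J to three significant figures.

Isothermal ⇒ ΔU = 0, so Q = W = nRT ln(V₂/V₁).
Q = (0.672)(8.314)(327) ln(35.8/12.3) = 1827 × 1.068 = 1952 J.

Q ≈ 1950 J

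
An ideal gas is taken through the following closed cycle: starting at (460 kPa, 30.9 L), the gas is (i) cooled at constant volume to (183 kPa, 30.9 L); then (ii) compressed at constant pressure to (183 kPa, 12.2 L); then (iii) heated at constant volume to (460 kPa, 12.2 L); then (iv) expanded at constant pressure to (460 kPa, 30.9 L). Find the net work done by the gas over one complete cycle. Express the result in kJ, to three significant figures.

W_net ≈ 5.18 kJ

Constant-volume legs do no work.
W(ii) = (183)(12.2 − 30.9) = -3422 J; W(iv) = (460)(30.9 − 12.2) = 8602 J.
W_net = -3422 + 8602 = 5180 J (the clockwise enclosed area).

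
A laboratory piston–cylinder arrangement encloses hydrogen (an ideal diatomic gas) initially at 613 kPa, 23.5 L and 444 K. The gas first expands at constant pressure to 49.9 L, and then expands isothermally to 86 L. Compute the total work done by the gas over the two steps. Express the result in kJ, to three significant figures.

Step 1 (isobaric): W = PΔV = (613 kPa)(49.9 − 23.5 L) = 16183 J.
After step 1: P = 613 kPa, V = 49.9 L, T = 942.8 K.
Step 2 (isothermal): W = P₁V₁ ln(V₂/V₁) = (30589) ln(86/49.9) = 16650 J.
W_total = 16183 + 16650 = 32833 J.

W_total ≈ 32.8 kJ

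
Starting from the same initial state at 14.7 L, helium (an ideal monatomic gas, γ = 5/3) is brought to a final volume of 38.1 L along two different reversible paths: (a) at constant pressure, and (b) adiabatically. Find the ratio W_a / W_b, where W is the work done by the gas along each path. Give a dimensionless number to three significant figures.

W_a / W_b ≈ 2.26

Path (a) isobaric: W = P₁(V₂ − V₁) → W_a/(P₁V₁) = 1.592.
Path (b) adiabatic: W = P₁V₁(1 − (V₁/V₂)^(γ−1))/(γ−1) → W_b/(P₁V₁) = 0.705.
W_a / W_b = 1.592 / 0.705 = 2.258.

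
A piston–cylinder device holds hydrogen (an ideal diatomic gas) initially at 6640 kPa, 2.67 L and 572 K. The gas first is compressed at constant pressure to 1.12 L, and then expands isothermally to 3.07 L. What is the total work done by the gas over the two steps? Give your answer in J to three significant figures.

W_total ≈ -2790 J

Step 1 (isobaric): W = PΔV = (6640 kPa)(1.12 − 2.67 L) = -10292 J.
After step 1: P = 6640 kPa, V = 1.12 L, T = 239.9 K.
Step 2 (isothermal): W = P₁V₁ ln(V₂/V₁) = (7437) ln(3.07/1.12) = 7499 J.
W_total = -10292 + 7499 = -2793 J.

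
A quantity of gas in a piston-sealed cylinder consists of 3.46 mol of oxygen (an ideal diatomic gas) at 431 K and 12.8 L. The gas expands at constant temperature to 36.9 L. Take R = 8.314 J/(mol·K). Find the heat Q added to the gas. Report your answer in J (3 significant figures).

Q ≈ 13100 J

Isothermal ⇒ ΔU = 0, so Q = W = nRT ln(V₂/V₁).
Q = (3.46)(8.314)(431) ln(36.9/12.8) = 12398 × 1.059 = 13127 J.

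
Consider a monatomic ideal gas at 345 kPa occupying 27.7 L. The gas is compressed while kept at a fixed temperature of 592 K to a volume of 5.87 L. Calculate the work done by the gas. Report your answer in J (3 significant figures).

W ≈ -14800 J

Isothermal: W = nRT ln(V₂/V₁) = P₁V₁ ln(V₂/V₁).
P₁V₁ = (345 kPa)(27.7 L) = 9556 J.
W = 9556 × ln(5.87/27.7) = 9556 × -1.552
W_by_gas = -14828 J.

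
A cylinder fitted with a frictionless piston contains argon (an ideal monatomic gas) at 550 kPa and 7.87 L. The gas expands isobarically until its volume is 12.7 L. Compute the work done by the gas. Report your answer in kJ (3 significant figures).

Isobaric: W = P ΔV.
W = (550 kPa)(12.7 − 7.87 L) = (550)(4.83) = 2656 J.

W ≈ 2.66 kJ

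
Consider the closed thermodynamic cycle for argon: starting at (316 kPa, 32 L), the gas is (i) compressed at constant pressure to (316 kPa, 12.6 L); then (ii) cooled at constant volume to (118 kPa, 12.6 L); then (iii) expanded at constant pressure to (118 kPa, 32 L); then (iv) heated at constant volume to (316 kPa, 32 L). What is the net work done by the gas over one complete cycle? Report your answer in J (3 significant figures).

Constant-volume legs do no work.
W(i) = (316)(12.6 − 32) = -6130 J; W(iii) = (118)(32 − 12.6) = 2289 J.
W_net = -6130 + 2289 = -3841 J (the counter-clockwise enclosed area).

W_net ≈ -3840 J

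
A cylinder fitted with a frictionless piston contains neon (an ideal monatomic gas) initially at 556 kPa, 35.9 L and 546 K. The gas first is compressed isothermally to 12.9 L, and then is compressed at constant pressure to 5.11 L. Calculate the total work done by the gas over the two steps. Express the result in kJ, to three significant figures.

Step 1 (isothermal): W = P₁V₁ ln(V₂/V₁) = (19960) ln(12.9/35.9) = -20430 J.
After step 1: P = 1547 kPa, V = 12.9 L, T = 546 K.
Step 2 (isobaric): W = PΔV = (1547 kPa)(5.11 − 12.9 L) = -12054 J.
W_total = -20430 − 12054 = -32483 J.

W_total ≈ -32.5 kJ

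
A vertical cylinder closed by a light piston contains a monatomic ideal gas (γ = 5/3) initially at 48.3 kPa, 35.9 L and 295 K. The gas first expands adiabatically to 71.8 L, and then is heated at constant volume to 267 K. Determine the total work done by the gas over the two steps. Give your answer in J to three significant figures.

Step 1 (adiabatic): W = (P₁V₁ − P₂V₂)/(γ−1) = (1734 − 1092)/0.667 = 962.5 J.
Step 2 (isochoric): W = 0 (constant volume).
W_total = 962.5 + 0 = 962.5 J.

W_total ≈ 962 J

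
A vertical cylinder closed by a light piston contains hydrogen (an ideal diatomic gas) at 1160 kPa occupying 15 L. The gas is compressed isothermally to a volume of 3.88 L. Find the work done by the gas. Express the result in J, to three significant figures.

W ≈ -23500 J

Isothermal: W = nRT ln(V₂/V₁) = P₁V₁ ln(V₂/V₁).
P₁V₁ = (1160 kPa)(15 L) = 17400 J.
W = 17400 × ln(3.88/15) = 17400 × -1.352
W_by_gas = -23529 J.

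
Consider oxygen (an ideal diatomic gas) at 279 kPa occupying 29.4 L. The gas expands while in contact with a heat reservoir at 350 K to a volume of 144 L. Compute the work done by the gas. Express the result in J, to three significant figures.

Isothermal: W = nRT ln(V₂/V₁) = P₁V₁ ln(V₂/V₁).
P₁V₁ = (279 kPa)(29.4 L) = 8203 J.
W = 8203 × ln(144/29.4) = 8203 × 1.589
W_by_gas = 13032 J.

W ≈ 13000 J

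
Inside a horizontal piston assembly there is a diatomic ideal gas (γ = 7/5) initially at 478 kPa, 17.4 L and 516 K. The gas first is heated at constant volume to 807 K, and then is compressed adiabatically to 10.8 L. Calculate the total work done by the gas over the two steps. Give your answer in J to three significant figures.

W_total ≈ -6830 J

Step 1 (isochoric): W = 0 (constant volume).
After step 1: P = 747.6 kPa (V unchanged).
Step 2 (adiabatic): W = (P₁V₁ − P₂V₂)/(γ−1) = (13008 − 15742)/0.4 = -6835 J.
W_total = 0 − 6835 = -6835 J.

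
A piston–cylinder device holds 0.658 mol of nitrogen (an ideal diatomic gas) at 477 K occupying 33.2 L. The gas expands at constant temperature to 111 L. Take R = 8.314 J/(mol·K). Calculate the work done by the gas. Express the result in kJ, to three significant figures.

Isothermal: W = nRT ln(V₂/V₁).
W = (0.658)(8.314)(477) × ln(111/33.2)
  = 2609 × 1.207
W_by_gas = 3150 J.

W ≈ 3.15 kJ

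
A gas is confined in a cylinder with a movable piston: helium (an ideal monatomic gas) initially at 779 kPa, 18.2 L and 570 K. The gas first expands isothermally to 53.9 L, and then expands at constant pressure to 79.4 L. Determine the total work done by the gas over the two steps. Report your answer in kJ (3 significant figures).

W_total ≈ 22.1 kJ

Step 1 (isothermal): W = P₁V₁ ln(V₂/V₁) = (14178) ln(53.9/18.2) = 15393 J.
After step 1: P = 263 kPa, V = 53.9 L, T = 570 K.
Step 2 (isobaric): W = PΔV = (263 kPa)(79.4 − 53.9 L) = 6707 J.
W_total = 15393 + 6707 = 22100 J.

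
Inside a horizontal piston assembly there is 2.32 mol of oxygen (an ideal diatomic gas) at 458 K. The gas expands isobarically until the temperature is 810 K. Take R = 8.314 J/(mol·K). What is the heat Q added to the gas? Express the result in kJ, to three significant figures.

Q ≈ 23.8 kJ

Isobaric: W = nRΔT = (2.32)(8.314)(352) = 6790 J.
ΔU = nCᵥΔT with Cᵥ = 5R/2: ΔU = (2.32)(20.79)(352) = 16974 J.
Q = ΔU + W = 16974 + 6790 = 23763 J.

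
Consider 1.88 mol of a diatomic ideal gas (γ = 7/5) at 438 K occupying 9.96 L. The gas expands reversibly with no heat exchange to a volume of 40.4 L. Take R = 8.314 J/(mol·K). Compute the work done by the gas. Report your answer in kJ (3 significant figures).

Adiabatic: TV^(γ−1) = const with γ = 7/5.
T₂ = T₁ (V₁/V₂)^(γ−1) = 438 × (9.96/40.4)^0.4 = 438 × 0.5712 = 250.2 K.
W_by = nCᵥ(T₁ − T₂) = (1.88)(20.79)(438 − 250.2) = 7340 J.

W ≈ 7.34 kJ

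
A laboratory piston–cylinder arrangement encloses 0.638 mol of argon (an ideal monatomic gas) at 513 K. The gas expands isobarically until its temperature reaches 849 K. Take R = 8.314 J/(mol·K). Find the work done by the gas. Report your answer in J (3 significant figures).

W ≈ 1780 J

Isobaric: W = P ΔV = nR ΔT.
W = (0.638)(8.314)(849 − 513) = 1782 J.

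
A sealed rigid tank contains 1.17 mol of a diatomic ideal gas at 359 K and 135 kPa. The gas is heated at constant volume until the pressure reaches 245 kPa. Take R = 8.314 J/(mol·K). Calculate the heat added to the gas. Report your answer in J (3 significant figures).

Constant volume ⇒ W = 0, so Q = ΔU = nCᵥΔT with Cᵥ = 5R/2 = 20.79 J/(mol·K).
At constant V, T₂/T₁ = P₂/P₁ ⇒ ΔT = T₁(P₂/P₁ − 1) = 359·(245/135 − 1) = 292.5 K.
ΔU = (1.17)(20.79)(292.5) = 7114 J.

Q ≈ 7110 J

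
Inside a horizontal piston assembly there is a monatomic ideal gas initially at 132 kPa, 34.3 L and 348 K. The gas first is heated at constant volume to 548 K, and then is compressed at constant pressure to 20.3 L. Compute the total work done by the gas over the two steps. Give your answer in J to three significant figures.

Step 1 (isochoric): W = 0 (constant volume).
After step 1: P = 207.9 kPa (V unchanged).
Step 2 (isobaric): W = PΔV = (207.9 kPa)(20.3 − 34.3 L) = -2910 J.
W_total = 0 − 2910 = -2910 J.

W_total ≈ -2910 J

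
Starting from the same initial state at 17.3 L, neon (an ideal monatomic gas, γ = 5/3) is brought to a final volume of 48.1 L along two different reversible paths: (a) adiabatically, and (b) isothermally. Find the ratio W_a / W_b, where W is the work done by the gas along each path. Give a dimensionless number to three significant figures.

Path (a) adiabatic: W = P₁V₁(1 − (V₁/V₂)^(γ−1))/(γ−1) → W_a/(P₁V₁) = 0.7414.
Path (b) isothermal: W = P₁V₁ ln(V₂/V₁) → W_b/(P₁V₁) = 1.023.
W_a / W_b = 0.7414 / 1.023 = 0.725.

W_a / W_b ≈ 0.725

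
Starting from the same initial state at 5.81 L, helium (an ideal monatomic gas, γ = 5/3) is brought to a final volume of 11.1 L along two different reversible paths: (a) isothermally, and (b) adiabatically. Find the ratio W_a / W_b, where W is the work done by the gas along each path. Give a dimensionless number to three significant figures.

W_a / W_b ≈ 1.23

Path (a) isothermal: W = P₁V₁ ln(V₂/V₁) → W_a/(P₁V₁) = 0.6474.
Path (b) adiabatic: W = P₁V₁(1 − (V₁/V₂)^(γ−1))/(γ−1) → W_b/(P₁V₁) = 0.5258.
W_a / W_b = 0.6474 / 0.5258 = 1.231.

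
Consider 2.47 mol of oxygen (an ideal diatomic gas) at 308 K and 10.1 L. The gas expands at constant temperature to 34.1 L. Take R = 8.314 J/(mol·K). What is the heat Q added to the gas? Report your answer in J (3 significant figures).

Isothermal ⇒ ΔU = 0, so Q = W = nRT ln(V₂/V₁).
Q = (2.47)(8.314)(308) ln(34.1/10.1) = 6325 × 1.217 = 7696 J.

Q ≈ 7700 J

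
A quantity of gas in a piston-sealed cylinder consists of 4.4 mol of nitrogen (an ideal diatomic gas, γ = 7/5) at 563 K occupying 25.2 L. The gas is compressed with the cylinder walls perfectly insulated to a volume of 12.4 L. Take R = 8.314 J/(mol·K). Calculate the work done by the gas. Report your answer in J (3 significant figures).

W ≈ -16900 J

Adiabatic: TV^(γ−1) = const with γ = 7/5.
T₂ = T₁ (V₁/V₂)^(γ−1) = 563 × (25.2/12.4)^0.4 = 563 × 1.328 = 747.7 K.
W_by = nCᵥ(T₁ − T₂) = (4.4)(20.79)(563 − 747.7) = -16887 J.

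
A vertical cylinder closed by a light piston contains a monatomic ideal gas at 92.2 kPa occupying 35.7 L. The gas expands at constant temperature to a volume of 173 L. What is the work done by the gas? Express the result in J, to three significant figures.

W ≈ 5190 J

Isothermal: W = nRT ln(V₂/V₁) = P₁V₁ ln(V₂/V₁).
P₁V₁ = (92.2 kPa)(35.7 L) = 3292 J.
W = 3292 × ln(173/35.7) = 3292 × 1.578
W_by_gas = 5195 J.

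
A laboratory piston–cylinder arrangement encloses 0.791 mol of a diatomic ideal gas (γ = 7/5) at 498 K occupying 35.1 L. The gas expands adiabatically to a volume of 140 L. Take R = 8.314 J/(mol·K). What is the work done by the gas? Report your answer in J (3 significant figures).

W ≈ 3480 J

Adiabatic: TV^(γ−1) = const with γ = 7/5.
T₂ = T₁ (V₁/V₂)^(γ−1) = 498 × (35.1/140)^0.4 = 498 × 0.575 = 286.4 K.
W_by = nCᵥ(T₁ − T₂) = (0.791)(20.79)(498 − 286.4) = 3480 J.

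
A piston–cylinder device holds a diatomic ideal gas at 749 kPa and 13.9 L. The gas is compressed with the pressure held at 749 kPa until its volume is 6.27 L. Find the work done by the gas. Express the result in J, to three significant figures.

Isobaric: W = P ΔV.
W = (749 kPa)(6.27 − 13.9 L) = (749)(-7.63) = -5715 J.

W ≈ -5710 J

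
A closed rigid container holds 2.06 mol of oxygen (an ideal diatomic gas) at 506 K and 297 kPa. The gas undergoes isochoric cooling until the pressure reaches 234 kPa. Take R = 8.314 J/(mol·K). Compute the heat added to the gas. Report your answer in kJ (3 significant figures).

Q ≈ -4.60 kJ

Constant volume ⇒ W = 0, so Q = ΔU = nCᵥΔT with Cᵥ = 5R/2 = 20.79 J/(mol·K).
At constant V, T₂/T₁ = P₂/P₁ ⇒ ΔT = T₁(P₂/P₁ − 1) = 506·(234/297 − 1) = -107.3 K.
ΔU = (2.06)(20.79)(-107.3) = -4596 J.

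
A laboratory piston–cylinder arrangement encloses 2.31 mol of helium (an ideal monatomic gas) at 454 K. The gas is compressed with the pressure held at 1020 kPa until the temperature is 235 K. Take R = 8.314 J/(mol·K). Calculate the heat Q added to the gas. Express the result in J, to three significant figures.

Isobaric: W = nRΔT = (2.31)(8.314)(-219) = -4206 J.
ΔU = nCᵥΔT with Cᵥ = 3R/2: ΔU = (2.31)(12.47)(-219) = -6309 J.
Q = ΔU + W = -6309 − 4206 = -10515 J.

Q ≈ -10500 J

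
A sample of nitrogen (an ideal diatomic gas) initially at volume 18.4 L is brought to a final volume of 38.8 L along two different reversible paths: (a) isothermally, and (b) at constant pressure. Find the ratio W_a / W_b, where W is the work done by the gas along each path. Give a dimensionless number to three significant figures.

W_a / W_b ≈ 0.673

Path (a) isothermal: W = P₁V₁ ln(V₂/V₁) → W_a/(P₁V₁) = 0.7461.
Path (b) isobaric: W = P₁(V₂ − V₁) → W_b/(P₁V₁) = 1.109.
W_a / W_b = 0.7461 / 1.109 = 0.6729.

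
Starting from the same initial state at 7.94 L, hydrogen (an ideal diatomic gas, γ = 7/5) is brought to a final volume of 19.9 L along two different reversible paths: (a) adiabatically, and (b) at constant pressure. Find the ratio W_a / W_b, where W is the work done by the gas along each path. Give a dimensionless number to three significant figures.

W_a / W_b ≈ 0.510

Path (a) adiabatic: W = P₁V₁(1 − (V₁/V₂)^(γ−1))/(γ−1) → W_a/(P₁V₁) = 0.7689.
Path (b) isobaric: W = P₁(V₂ − V₁) → W_b/(P₁V₁) = 1.506.
W_a / W_b = 0.7689 / 1.506 = 0.5104.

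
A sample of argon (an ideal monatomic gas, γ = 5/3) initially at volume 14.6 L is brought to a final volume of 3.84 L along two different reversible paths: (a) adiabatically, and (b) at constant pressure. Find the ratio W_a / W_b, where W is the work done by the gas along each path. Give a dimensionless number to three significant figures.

W_a / W_b ≈ 2.92

Path (a) adiabatic: W = P₁V₁(1 − (V₁/V₂)^(γ−1))/(γ−1) → W_a/(P₁V₁) = -2.154.
Path (b) isobaric: W = P₁(V₂ − V₁) → W_b/(P₁V₁) = -0.737.
W_a / W_b = -2.154 / -0.737 = 2.923.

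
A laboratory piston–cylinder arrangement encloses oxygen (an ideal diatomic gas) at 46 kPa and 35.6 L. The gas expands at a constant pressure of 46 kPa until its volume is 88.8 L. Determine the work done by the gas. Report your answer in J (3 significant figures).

Isobaric: W = P ΔV.
W = (46 kPa)(88.8 − 35.6 L) = (46)(53.2) = 2447 J.

W ≈ 2450 J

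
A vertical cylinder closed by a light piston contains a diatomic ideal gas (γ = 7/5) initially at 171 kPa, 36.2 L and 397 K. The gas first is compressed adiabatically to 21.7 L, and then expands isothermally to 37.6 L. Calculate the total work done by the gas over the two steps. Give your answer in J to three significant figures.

Step 1 (adiabatic): W = (P₁V₁ − P₂V₂)/(γ−1) = (6190 − 7596)/0.4 = -3515 J.
After step 1: P = 350.1 kPa, V = 21.7 L, T = 487.2 K.
Step 2 (isothermal): W = P₁V₁ ln(V₂/V₁) = (7596) ln(37.6/21.7) = 4176 J.
W_total = -3515 + 4176 = 660.3 J.

W_total ≈ 660 J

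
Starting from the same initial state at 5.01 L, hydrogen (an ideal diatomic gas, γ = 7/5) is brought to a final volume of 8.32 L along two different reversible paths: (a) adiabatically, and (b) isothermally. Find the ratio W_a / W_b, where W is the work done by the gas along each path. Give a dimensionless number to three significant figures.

Path (a) adiabatic: W = P₁V₁(1 − (V₁/V₂)^(γ−1))/(γ−1) → W_a/(P₁V₁) = 0.4591.
Path (b) isothermal: W = P₁V₁ ln(V₂/V₁) → W_b/(P₁V₁) = 0.5072.
W_a / W_b = 0.4591 / 0.5072 = 0.9051.

W_a / W_b ≈ 0.905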